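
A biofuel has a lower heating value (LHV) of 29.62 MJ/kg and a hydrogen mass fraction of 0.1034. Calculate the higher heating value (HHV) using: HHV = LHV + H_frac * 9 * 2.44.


HHV = LHV + H_frac * 9 * 2.44
= 29.62 + 0.1034 * 9 * 2.44
= 31.8907 MJ/kg

31.8907 MJ/kg


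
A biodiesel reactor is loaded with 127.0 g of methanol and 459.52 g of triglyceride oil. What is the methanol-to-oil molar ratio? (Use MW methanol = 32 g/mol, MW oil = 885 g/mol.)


Molar ratio = n_MeOH / n_oil = (MeOH/32) / (oil/885) = (MeOH * 885) / (32 * oil)
= (127.0 * 885) / (32 * 459.52)
= 7.6435

7.6435


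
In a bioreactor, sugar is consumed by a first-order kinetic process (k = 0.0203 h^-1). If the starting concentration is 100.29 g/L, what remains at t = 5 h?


S = S0 * exp(-k * t)
S = 100.29 * exp(-0.0203 * 5)
S = 90.6101 g/L

90.6101 g/L


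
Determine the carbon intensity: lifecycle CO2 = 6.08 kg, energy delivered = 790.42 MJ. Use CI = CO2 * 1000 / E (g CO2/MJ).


CI = CO2 * 1000 / E
= 6.08 * 1000 / 790.42
= 7.6921 g CO2/MJ

7.6921 g CO2/MJ


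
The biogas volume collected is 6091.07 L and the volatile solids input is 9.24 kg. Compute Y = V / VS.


Y = V / VS
= 6091.07 / 9.24
= 659.2067 L/kg VS

659.2067 L/kg VS


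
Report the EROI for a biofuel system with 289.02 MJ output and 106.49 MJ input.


EROI = E_out / E_in
= 289.02 / 106.49
= 2.7141

2.7141


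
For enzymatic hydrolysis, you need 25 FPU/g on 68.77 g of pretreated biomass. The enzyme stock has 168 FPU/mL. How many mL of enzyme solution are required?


V = dosage * m_sub / activity
V = 25 * 68.77 / 168
V = 10.2336 mL

10.2336 mL


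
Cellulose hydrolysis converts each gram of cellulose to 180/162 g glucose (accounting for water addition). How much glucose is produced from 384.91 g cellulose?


glucose = cellulose * 180/162
= 384.91 * 180/162
= 427.6778 g

427.6778 g


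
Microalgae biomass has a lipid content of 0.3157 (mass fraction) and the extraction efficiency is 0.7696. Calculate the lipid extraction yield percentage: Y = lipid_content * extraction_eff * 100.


Y = lipid_content * extraction_eff * 100
= 0.3157 * 0.7696 * 100
= 24.2963%

24.2963%


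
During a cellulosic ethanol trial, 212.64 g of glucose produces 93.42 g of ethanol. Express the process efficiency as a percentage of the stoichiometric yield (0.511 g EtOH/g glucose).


Fermentation efficiency = (actual / (0.511 * glucose)) * 100
= (93.42 / (0.511 * 212.64)) * 100
= 85.9754%

85.9754%


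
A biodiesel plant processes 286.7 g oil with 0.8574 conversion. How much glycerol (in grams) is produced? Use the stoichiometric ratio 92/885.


glycerol = oil * conv * (92/885)
= 286.7 * 0.8574 * 92 / 885
= 25.5538 g

25.5538 g


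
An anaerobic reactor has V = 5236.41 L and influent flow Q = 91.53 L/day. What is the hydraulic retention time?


HRT = V / Q
= 5236.41 / 91.53
= 57.2098 days

57.2098 days


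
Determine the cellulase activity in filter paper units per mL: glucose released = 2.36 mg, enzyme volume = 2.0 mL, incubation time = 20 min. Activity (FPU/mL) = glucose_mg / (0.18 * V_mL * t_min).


Activity = glucose_mg / (0.18 mg/umol * V_mL * t_min)
= 2.36 / (0.18 * 2.0 * 20)
= 0.3278 FPU/mL

0.3278 FPU/mL


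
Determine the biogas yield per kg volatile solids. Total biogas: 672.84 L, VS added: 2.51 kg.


Y = V / VS
= 672.84 / 2.51
= 268.0637 L/kg VS

268.0637 L/kg VS


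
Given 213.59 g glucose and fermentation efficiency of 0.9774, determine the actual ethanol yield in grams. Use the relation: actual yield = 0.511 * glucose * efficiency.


Actual ethanol: m = 0.511 * 213.59 * 0.9774
m = 106.6778 g

106.6778 g


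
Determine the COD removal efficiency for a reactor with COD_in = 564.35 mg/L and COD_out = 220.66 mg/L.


eta = (COD_in - COD_out) / COD_in * 100
= (564.35 - 220.66) / 564.35 * 100
= 60.9002%

60.9002%


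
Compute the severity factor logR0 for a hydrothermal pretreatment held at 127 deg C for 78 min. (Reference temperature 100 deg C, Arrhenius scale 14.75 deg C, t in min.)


logR0 = log10(t * exp((T - 100) / 14.75))
= log10(78 * exp((127 - 100) / 14.75))
= 2.6871

2.6871


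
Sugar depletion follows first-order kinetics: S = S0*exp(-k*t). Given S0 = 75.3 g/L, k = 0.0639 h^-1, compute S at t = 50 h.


S = S0 * exp(-k * t)
S = 75.3 * exp(-0.0639 * 50)
S = 3.0848 g/L

3.0848 g/L


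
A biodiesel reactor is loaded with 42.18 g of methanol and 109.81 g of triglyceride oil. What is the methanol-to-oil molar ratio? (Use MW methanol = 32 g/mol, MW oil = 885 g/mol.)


Molar ratio = n_MeOH / n_oil = (MeOH/32) / (oil/885) = (MeOH * 885) / (32 * oil)
= (42.18 * 885) / (32 * 109.81)
= 10.6233

10.6233


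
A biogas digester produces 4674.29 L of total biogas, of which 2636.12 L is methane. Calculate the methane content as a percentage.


CH4% = V_CH4 / V_total * 100
= 2636.12 / 4674.29 * 100
= 56.3962%

56.3962%


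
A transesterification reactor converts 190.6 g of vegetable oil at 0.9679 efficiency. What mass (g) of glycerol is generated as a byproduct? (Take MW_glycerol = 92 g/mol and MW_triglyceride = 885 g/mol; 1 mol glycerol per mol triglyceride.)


glycerol = oil * conv * (92/885)
= 190.6 * 0.9679 * 92 / 885
= 19.1778 g

19.1778 g


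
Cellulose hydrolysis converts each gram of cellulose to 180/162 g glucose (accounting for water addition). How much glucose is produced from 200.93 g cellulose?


glucose = cellulose * 180/162
= 200.93 * 180/162
= 223.2556 g

223.2556 g


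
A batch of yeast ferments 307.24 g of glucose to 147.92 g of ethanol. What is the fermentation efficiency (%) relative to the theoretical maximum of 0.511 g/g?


Fermentation efficiency = (actual / (0.511 * glucose)) * 100
= (147.92 / (0.511 * 307.24)) * 100
= 94.2168%

94.2168%


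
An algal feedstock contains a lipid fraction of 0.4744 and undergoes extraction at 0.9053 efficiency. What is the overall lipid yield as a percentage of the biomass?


Y = lipid_content * extraction_eff * 100
= 0.4744 * 0.9053 * 100
= 42.9474%

42.9474%


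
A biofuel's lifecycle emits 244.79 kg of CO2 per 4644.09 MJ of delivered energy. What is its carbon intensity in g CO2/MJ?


CI = CO2 * 1000 / E
= 244.79 * 1000 / 4644.09
= 52.7100 g CO2/MJ

52.7100 g CO2/MJ


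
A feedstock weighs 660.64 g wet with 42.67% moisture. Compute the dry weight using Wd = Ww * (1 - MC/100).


Wd = Ww * (1 - MC/100)
= 660.64 * (1 - 42.67/100)
= 378.7449 g

378.7449 g


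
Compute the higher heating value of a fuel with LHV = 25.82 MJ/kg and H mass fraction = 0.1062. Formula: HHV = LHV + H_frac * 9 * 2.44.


HHV = LHV + H_frac * 9 * 2.44
= 25.82 + 0.1062 * 9 * 2.44
= 28.1522 MJ/kg

28.1522 MJ/kg


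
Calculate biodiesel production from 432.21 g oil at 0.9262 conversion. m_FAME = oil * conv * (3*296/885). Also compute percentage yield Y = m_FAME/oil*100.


m_FAME = oil * conv * (3 * 296 / 885) = oil * conv * (888/885)
= 432.21 * 0.9262 * 888 / 885
= 401.6699 g
Y = m_FAME / oil * 100 = conv * (888/885) * 100
= 0.9262 * 888 / 885 * 100
= 92.93%

401.6699 g FAME; Y = 92.93%


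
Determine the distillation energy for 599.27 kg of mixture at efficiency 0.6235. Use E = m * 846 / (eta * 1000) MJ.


E = m * 846 / (eta * 1000)
= 599.27 * 846 / (0.6235 * 1000)
= 813.1234 MJ

813.1234 MJ


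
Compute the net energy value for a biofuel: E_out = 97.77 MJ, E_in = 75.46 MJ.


NEV = E_out - E_in
= 97.77 - 75.46
= 22.3100 MJ

22.3100 MJ


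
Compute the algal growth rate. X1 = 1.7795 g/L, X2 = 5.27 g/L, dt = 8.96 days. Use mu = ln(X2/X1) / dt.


mu = ln(X2/X1) / dt
= ln(5.27/1.7795) / 8.96
= 0.1212 per day

0.1212 per day


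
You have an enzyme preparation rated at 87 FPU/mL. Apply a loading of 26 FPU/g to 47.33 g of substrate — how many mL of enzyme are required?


V = dosage * m_sub / activity
V = 26 * 47.33 / 87
V = 14.1446 mL

14.1446 mL


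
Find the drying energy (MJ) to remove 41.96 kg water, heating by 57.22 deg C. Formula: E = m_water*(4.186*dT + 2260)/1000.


E = m_water * (4.186 * dT + 2260) / 1000
= 41.96 * (4.186 * 57.22 + 2260) / 1000
= 104.8800 MJ

104.8800 MJ


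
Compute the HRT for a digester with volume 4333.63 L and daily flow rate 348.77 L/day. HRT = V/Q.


HRT = V / Q
= 4333.63 / 348.77
= 12.4255 days

12.4255 days


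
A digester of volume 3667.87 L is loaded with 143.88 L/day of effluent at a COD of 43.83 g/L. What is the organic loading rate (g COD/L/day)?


OLR = Q * S / V
= 143.88 * 43.83 / 3667.87
= 1.7193 g/L/day

1.7193 g/L/day


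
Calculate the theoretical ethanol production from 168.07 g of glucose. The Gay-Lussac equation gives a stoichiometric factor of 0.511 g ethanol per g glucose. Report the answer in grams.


Theoretical ethanol yield: m_EtOH = 0.511 * m_glucose
m_EtOH = 0.511 * 168.07 = 85.8838 g

85.8838 g


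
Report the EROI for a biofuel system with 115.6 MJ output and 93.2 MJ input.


EROI = E_out / E_in
= 115.6 / 93.2
= 1.2403

1.2403


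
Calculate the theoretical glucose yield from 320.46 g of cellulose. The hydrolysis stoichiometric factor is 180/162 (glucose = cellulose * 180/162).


glucose = cellulose * 180/162
= 320.46 * 180/162
= 356.0667 g

356.0667 g


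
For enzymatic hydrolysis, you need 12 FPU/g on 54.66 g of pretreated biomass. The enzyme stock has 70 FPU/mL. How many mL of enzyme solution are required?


V = dosage * m_sub / activity
V = 12 * 54.66 / 70
V = 9.3703 mL

9.3703 mL


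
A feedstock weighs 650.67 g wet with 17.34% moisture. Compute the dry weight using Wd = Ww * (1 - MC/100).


Wd = Ww * (1 - MC/100)
= 650.67 * (1 - 17.34/100)
= 537.8438 g

537.8438 g


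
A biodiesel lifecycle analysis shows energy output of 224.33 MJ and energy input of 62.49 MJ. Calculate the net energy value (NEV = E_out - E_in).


NEV = E_out - E_in
= 224.33 - 62.49
= 161.8400 MJ

161.8400 MJ


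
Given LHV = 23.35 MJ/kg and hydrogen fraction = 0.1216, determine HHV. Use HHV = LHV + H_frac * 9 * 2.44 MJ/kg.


HHV = LHV + H_frac * 9 * 2.44
= 23.35 + 0.1216 * 9 * 2.44
= 26.0203 MJ/kg

26.0203 MJ/kg


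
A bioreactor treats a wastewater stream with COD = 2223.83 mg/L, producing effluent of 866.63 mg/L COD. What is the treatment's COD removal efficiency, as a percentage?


eta = (COD_in - COD_out) / COD_in * 100
= (2223.83 - 866.63) / 2223.83 * 100
= 61.0298%

61.0298%


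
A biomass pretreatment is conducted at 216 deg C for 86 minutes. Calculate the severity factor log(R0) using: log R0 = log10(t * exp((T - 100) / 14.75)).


logR0 = log10(t * exp((T - 100) / 14.75))
= log10(86 * exp((216 - 100) / 14.75))
= 5.3500

5.3500


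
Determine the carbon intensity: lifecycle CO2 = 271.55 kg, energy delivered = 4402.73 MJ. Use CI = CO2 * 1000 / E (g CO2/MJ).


CI = CO2 * 1000 / E
= 271.55 * 1000 / 4402.73
= 61.6776 g CO2/MJ

61.6776 g CO2/MJ


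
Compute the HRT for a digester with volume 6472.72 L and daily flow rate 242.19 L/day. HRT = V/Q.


HRT = V / Q
= 6472.72 / 242.19
= 26.7258 days

26.7258 days


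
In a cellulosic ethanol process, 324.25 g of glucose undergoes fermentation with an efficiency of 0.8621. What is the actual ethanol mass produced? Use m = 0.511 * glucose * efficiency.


Actual ethanol: m = 0.511 * 324.25 * 0.8621
m = 142.8429 g

142.8429 g


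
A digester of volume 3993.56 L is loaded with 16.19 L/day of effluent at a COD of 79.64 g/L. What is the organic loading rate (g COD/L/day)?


OLR = Q * S / V
= 16.19 * 79.64 / 3993.56
= 0.3229 g/L/day

0.3229 g/L/day


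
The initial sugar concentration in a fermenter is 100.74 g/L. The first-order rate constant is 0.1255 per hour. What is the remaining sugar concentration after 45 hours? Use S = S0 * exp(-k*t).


S = S0 * exp(-k * t)
S = 100.74 * exp(-0.1255 * 45)
S = 0.3552 g/L

0.3552 g/L


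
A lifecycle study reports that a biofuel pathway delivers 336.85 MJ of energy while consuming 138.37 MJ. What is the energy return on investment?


EROI = E_out / E_in
= 336.85 / 138.37
= 2.4344

2.4344


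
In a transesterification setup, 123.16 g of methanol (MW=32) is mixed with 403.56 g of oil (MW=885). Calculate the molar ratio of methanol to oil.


Molar ratio = n_MeOH / n_oil = (MeOH/32) / (oil/885) = (MeOH * 885) / (32 * oil)
= (123.16 * 885) / (32 * 403.56)
= 8.4402

8.4402


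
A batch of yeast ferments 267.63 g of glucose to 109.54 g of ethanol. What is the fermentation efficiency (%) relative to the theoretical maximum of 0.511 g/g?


Fermentation efficiency = (actual / (0.511 * glucose)) * 100
= (109.54 / (0.511 * 267.63)) * 100
= 80.0971%

80.0971%


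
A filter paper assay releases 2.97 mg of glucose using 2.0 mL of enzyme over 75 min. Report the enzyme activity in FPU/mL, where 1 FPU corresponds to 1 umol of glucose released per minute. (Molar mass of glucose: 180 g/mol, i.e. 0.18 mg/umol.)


Activity = glucose_mg / (0.18 mg/umol * V_mL * t_min)
= 2.97 / (0.18 * 2.0 * 75)
= 0.1100 FPU/mL

0.1100 FPU/mL


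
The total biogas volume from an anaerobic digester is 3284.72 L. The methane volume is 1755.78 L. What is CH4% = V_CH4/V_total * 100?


CH4% = V_CH4 / V_total * 100
= 1755.78 / 3284.72 * 100
= 53.4530%

53.4530%


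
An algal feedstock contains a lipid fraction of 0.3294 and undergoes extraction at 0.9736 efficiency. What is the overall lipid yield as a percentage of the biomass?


Y = lipid_content * extraction_eff * 100
= 0.3294 * 0.9736 * 100
= 32.0704%

32.0704%


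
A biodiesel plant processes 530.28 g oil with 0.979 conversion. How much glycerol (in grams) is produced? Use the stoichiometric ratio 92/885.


glycerol = oil * conv * (92/885)
= 530.28 * 0.979 * 92 / 885
= 53.9675 g

53.9675 g


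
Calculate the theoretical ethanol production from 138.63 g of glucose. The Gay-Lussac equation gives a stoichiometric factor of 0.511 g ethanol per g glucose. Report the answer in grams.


Theoretical ethanol yield: m_EtOH = 0.511 * m_glucose
m_EtOH = 0.511 * 138.63 = 70.8399 g

70.8399 g


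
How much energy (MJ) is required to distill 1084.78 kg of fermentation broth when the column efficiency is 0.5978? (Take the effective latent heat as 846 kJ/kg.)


E = m * 846 / (eta * 1000)
= 1084.78 * 846 / (0.5978 * 1000)
= 1535.1688 MJ

1535.1688 MJ


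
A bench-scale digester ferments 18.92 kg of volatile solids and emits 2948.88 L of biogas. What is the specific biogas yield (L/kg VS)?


Y = V / VS
= 2948.88 / 18.92
= 155.8605 L/kg VS

155.8605 L/kg VS


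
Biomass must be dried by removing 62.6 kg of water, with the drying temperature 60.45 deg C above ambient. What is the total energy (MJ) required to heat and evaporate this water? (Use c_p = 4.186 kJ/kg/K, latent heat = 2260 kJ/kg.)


E = m_water * (4.186 * dT + 2260) / 1000
= 62.6 * (4.186 * 60.45 + 2260) / 1000
= 157.3165 MJ

157.3165 MJ


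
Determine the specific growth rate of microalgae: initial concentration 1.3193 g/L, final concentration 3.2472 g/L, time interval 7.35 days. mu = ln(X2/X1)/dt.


mu = ln(X2/X1) / dt
= ln(3.2472/1.3193) / 7.35
= 0.1225 per day

0.1225 per day


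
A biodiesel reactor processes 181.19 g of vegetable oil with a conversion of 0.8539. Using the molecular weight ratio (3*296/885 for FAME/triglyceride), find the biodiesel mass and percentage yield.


m_FAME = oil * conv * (3 * 296 / 885) = oil * conv * (888/885)
= 181.19 * 0.8539 * 888 / 885
= 155.2426 g
Y = m_FAME / oil * 100 = conv * (888/885) * 100
= 0.8539 * 888 / 885 * 100
= 85.68%

155.2426 g FAME; Y = 85.68%


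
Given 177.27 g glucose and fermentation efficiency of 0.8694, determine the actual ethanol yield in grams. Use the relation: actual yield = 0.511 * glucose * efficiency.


Actual ethanol: m = 0.511 * 177.27 * 0.8694
m = 78.7546 g

78.7546 g


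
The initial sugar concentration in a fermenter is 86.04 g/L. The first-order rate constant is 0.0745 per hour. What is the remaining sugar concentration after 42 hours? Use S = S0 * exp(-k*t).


S = S0 * exp(-k * t)
S = 86.04 * exp(-0.0745 * 42)
S = 3.7652 g/L

3.7652 g/L


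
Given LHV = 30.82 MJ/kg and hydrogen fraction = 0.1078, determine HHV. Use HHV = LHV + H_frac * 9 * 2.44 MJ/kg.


HHV = LHV + H_frac * 9 * 2.44
= 30.82 + 0.1078 * 9 * 2.44
= 33.1873 MJ/kg

33.1873 MJ/kg


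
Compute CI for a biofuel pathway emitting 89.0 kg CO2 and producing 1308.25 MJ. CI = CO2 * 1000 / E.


CI = CO2 * 1000 / E
= 89.0 * 1000 / 1308.25
= 68.0298 g CO2/MJ

68.0298 g CO2/MJ


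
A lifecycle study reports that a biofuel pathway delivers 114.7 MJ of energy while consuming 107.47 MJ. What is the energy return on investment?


EROI = E_out / E_in
= 114.7 / 107.47
= 1.0673

1.0673


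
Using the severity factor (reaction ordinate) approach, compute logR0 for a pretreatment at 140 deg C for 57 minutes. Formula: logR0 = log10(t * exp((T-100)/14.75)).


logR0 = log10(t * exp((T - 100) / 14.75))
= log10(57 * exp((140 - 100) / 14.75))
= 2.9336

2.9336


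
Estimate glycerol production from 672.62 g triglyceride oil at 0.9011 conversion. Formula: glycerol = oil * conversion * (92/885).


glycerol = oil * conv * (92/885)
= 672.62 * 0.9011 * 92 / 885
= 63.0068 g

63.0068 g


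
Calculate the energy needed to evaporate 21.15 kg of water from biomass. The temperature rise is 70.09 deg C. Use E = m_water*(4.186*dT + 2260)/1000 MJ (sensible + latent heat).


E = m_water * (4.186 * dT + 2260) / 1000
= 21.15 * (4.186 * 70.09 + 2260) / 1000
= 54.0043 MJ

54.0043 MJ


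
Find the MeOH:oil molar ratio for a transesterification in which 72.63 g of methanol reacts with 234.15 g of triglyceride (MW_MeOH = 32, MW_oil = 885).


Molar ratio = n_MeOH / n_oil = (MeOH/32) / (oil/885) = (MeOH * 885) / (32 * oil)
= (72.63 * 885) / (32 * 234.15)
= 8.5786

8.5786


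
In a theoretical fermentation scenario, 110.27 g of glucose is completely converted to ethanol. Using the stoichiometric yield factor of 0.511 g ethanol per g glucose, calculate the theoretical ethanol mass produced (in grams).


Theoretical ethanol yield: m_EtOH = 0.511 * m_glucose
m_EtOH = 0.511 * 110.27 = 56.3480 g

56.3480 g


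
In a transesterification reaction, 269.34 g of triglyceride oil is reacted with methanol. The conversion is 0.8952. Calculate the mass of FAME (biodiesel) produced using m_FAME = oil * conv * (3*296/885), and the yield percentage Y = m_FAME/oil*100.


m_FAME = oil * conv * (3 * 296 / 885) = oil * conv * (888/885)
= 269.34 * 0.8952 * 888 / 885
= 241.9305 g
Y = m_FAME / oil * 100 = conv * (888/885) * 100
= 0.8952 * 888 / 885 * 100
= 89.82%

241.9305 g FAME; Y = 89.82%


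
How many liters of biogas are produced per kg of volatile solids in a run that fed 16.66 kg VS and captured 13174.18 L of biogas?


Y = V / VS
= 13174.18 / 16.66
= 790.7671 L/kg VS

790.7671 L/kg VS


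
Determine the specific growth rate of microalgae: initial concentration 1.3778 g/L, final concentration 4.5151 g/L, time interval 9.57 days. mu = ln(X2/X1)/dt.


mu = ln(X2/X1) / dt
= ln(4.5151/1.3778) / 9.57
= 0.1240 per day

0.1240 per day


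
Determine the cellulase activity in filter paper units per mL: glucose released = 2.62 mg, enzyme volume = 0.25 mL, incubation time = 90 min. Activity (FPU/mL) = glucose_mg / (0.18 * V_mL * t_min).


Activity = glucose_mg / (0.18 mg/umol * V_mL * t_min)
= 2.62 / (0.18 * 0.25 * 90)
= 0.6469 FPU/mL

0.6469 FPU/mL


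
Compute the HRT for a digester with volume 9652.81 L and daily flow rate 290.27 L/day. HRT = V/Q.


HRT = V / Q
= 9652.81 / 290.27
= 33.2546 days

33.2546 days


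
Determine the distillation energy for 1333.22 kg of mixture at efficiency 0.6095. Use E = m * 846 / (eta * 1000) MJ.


E = m * 846 / (eta * 1000)
= 1333.22 * 846 / (0.6095 * 1000)
= 1850.5400 MJ

1850.5400 MJ


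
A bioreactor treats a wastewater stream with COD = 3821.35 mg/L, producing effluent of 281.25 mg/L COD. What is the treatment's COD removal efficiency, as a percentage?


eta = (COD_in - COD_out) / COD_in * 100
= (3821.35 - 281.25) / 3821.35 * 100
= 92.6400%

92.6400%


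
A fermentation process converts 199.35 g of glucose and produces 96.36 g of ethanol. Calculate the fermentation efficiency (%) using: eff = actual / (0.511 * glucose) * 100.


Fermentation efficiency = (actual / (0.511 * glucose)) * 100
= (96.36 / (0.511 * 199.35)) * 100
= 94.5931%

94.5931%


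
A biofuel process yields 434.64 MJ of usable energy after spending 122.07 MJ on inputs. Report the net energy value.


NEV = E_out - E_in
= 434.64 - 122.07
= 312.5700 MJ

312.5700 MJ


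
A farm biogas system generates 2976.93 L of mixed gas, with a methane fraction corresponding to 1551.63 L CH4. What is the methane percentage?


CH4% = V_CH4 / V_total * 100
= 1551.63 / 2976.93 * 100
= 52.1218%

52.1218%


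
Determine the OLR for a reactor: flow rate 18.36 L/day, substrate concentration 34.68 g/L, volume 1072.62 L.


OLR = Q * S / V
= 18.36 * 34.68 / 1072.62
= 0.5936 g/L/day

0.5936 g/L/day


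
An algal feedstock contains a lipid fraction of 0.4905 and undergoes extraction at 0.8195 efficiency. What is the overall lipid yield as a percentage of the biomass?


Y = lipid_content * extraction_eff * 100
= 0.4905 * 0.8195 * 100
= 40.1965%

40.1965%


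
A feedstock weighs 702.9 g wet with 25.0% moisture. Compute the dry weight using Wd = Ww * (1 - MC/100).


Wd = Ww * (1 - MC/100)
= 702.9 * (1 - 25.0/100)
= 527.1750 g

527.1750 g


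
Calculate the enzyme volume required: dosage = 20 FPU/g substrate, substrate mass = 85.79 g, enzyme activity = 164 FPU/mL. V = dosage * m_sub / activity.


V = dosage * m_sub / activity
V = 20 * 85.79 / 164
V = 10.4622 mL

10.4622 mL


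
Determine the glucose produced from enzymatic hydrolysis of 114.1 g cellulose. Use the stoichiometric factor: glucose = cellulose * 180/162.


glucose = cellulose * 180/162
= 114.1 * 180/162
= 126.7778 g

126.7778 g


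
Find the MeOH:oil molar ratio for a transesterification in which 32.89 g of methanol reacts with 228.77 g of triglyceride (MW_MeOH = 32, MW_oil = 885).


Molar ratio = n_MeOH / n_oil = (MeOH/32) / (oil/885) = (MeOH * 885) / (32 * oil)
= (32.89 * 885) / (32 * 228.77)
= 3.9761

3.9761


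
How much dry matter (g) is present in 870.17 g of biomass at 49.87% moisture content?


Wd = Ww * (1 - MC/100)
= 870.17 * (1 - 49.87/100)
= 436.2162 g

436.2162 g


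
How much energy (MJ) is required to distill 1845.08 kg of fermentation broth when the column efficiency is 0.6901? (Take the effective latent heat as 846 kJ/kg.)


E = m * 846 / (eta * 1000)
= 1845.08 * 846 / (0.6901 * 1000)
= 2261.9007 MJ

2261.9007 MJ


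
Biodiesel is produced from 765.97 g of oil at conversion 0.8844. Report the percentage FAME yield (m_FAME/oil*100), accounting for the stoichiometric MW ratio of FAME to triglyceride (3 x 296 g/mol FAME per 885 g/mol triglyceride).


m_FAME = oil * conv * (3 * 296 / 885) = oil * conv * (888/885)
= 765.97 * 0.8844 * 888 / 885
= 679.7202 g
Y = m_FAME / oil * 100 = conv * (888/885) * 100
= 0.8844 * 888 / 885 * 100
= 88.74%

88.74%


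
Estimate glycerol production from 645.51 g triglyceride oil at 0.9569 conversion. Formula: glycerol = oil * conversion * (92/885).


glycerol = oil * conv * (92/885)
= 645.51 * 0.9569 * 92 / 885
= 64.2117 g

64.2117 g


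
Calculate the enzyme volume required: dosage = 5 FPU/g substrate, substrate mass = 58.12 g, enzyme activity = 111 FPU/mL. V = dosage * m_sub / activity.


V = dosage * m_sub / activity
V = 5 * 58.12 / 111
V = 2.6180 mL

2.6180 mL


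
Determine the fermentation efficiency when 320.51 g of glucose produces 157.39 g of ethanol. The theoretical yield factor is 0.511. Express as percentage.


Fermentation efficiency = (actual / (0.511 * glucose)) * 100
= (157.39 / (0.511 * 320.51)) * 100
= 96.0981%

96.0981%


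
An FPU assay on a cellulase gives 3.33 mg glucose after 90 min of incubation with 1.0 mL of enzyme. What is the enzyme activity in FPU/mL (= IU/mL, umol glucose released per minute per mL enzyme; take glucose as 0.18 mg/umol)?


Activity = glucose_mg / (0.18 mg/umol * V_mL * t_min)
= 3.33 / (0.18 * 1.0 * 90)
= 0.2056 FPU/mL

0.2056 FPU/mL


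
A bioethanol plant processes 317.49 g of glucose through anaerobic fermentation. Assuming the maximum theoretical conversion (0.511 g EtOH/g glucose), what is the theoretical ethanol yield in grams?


Theoretical ethanol yield: m_EtOH = 0.511 * m_glucose
m_EtOH = 0.511 * 317.49 = 162.2374 g

162.2374 g


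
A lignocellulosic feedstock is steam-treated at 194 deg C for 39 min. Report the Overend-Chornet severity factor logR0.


logR0 = log10(t * exp((T - 100) / 14.75))
= log10(39 * exp((194 - 100) / 14.75))
= 4.3588

4.3588


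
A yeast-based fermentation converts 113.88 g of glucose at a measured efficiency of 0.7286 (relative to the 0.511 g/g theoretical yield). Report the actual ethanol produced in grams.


Actual ethanol: m = 0.511 * 113.88 * 0.7286
m = 42.3992 g

42.3992 g


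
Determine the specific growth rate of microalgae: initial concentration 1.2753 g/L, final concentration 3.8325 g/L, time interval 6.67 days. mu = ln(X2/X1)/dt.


mu = ln(X2/X1) / dt
= ln(3.8325/1.2753) / 6.67
= 0.1650 per day

0.1650 per day


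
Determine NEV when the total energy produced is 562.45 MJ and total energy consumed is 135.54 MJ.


NEV = E_out - E_in
= 562.45 - 135.54
= 426.9100 MJ

426.9100 MJ


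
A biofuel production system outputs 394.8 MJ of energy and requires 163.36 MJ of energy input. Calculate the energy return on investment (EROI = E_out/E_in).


EROI = E_out / E_in
= 394.8 / 163.36
= 2.4167

2.4167


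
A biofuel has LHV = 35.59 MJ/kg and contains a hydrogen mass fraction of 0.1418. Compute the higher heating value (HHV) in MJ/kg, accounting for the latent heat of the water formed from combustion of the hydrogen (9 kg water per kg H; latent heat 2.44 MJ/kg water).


HHV = LHV + H_frac * 9 * 2.44
= 35.59 + 0.1418 * 9 * 2.44
= 38.7039 MJ/kg

38.7039 MJ/kg


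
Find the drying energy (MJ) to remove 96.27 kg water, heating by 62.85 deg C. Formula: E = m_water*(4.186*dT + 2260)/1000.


E = m_water * (4.186 * dT + 2260) / 1000
= 96.27 * (4.186 * 62.85 + 2260) / 1000
= 242.8979 MJ

242.8979 MJ


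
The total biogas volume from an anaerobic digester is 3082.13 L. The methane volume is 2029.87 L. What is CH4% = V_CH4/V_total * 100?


CH4% = V_CH4 / V_total * 100
= 2029.87 / 3082.13 * 100
= 65.8593%

65.8593%


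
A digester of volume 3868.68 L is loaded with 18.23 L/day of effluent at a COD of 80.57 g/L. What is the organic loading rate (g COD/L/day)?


OLR = Q * S / V
= 18.23 * 80.57 / 3868.68
= 0.3797 g/L/day

0.3797 g/L/day


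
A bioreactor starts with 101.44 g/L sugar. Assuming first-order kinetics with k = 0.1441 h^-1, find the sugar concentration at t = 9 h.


S = S0 * exp(-k * t)
S = 101.44 * exp(-0.1441 * 9)
S = 27.7315 g/L

27.7315 g/L


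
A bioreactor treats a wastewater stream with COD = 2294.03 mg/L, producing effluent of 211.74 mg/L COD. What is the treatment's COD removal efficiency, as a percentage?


eta = (COD_in - COD_out) / COD_in * 100
= (2294.03 - 211.74) / 2294.03 * 100
= 90.7700%

90.7700%


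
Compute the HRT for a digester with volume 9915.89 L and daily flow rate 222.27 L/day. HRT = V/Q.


HRT = V / Q
= 9915.89 / 222.27
= 44.6119 days

44.6119 days


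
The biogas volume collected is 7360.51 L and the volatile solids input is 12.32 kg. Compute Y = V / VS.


Y = V / VS
= 7360.51 / 12.32
= 597.4440 L/kg VS

597.4440 L/kg VS


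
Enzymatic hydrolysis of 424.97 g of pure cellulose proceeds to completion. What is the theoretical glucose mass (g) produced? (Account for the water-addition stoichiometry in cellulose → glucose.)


glucose = cellulose * 180/162
= 424.97 * 180/162
= 472.1889 g

472.1889 g


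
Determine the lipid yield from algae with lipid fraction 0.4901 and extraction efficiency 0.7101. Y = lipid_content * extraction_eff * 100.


Y = lipid_content * extraction_eff * 100
= 0.4901 * 0.7101 * 100
= 34.8020%

34.8020%


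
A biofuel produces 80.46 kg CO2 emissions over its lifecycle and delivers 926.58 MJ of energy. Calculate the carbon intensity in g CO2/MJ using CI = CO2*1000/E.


CI = CO2 * 1000 / E
= 80.46 * 1000 / 926.58
= 86.8355 g CO2/MJ

86.8355 g CO2/MJ


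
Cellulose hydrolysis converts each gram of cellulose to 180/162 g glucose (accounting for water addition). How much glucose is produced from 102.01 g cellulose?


glucose = cellulose * 180/162
= 102.01 * 180/162
= 113.3444 g

113.3444 g


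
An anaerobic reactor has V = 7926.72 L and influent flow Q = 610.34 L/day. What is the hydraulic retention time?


HRT = V / Q
= 7926.72 / 610.34
= 12.9874 days

12.9874 days


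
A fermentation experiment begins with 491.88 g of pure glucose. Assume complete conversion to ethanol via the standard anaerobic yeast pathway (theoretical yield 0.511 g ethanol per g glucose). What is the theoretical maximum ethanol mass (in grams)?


Theoretical ethanol yield: m_EtOH = 0.511 * m_glucose
m_EtOH = 0.511 * 491.88 = 251.3507 g

251.3507 g


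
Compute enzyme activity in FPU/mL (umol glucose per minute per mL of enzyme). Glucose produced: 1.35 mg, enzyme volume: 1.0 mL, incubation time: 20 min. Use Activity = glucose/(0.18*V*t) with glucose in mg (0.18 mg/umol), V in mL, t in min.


Activity = glucose_mg / (0.18 mg/umol * V_mL * t_min)
= 1.35 / (0.18 * 1.0 * 20)
= 0.3750 FPU/mL

0.3750 FPU/mL


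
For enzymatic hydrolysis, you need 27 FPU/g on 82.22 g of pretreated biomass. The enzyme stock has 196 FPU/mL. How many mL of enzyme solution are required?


V = dosage * m_sub / activity
V = 27 * 82.22 / 196
V = 11.3262 mL

11.3262 mL


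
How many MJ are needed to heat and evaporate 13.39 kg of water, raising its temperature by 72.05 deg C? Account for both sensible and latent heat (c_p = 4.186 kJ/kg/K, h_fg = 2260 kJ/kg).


E = m_water * (4.186 * dT + 2260) / 1000
= 13.39 * (4.186 * 72.05 + 2260) / 1000
= 34.2998 MJ

34.2998 MJ


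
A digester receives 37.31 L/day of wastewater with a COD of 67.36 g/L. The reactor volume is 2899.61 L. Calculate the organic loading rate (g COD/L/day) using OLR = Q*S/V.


OLR = Q * S / V
= 37.31 * 67.36 / 2899.61
= 0.8667 g/L/day

0.8667 g/L/day


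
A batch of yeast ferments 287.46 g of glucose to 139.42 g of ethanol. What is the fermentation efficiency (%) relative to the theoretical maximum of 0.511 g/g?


Fermentation efficiency = (actual / (0.511 * glucose)) * 100
= (139.42 / (0.511 * 287.46)) * 100
= 94.9132%

94.9132%


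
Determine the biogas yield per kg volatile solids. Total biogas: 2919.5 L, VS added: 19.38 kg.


Y = V / VS
= 2919.5 / 19.38
= 150.6450 L/kg VS

150.6450 L/kg VS


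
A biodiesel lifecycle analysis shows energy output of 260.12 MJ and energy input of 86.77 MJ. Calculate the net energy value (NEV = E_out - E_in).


NEV = E_out - E_in
= 260.12 - 86.77
= 173.3500 MJ

173.3500 MJ


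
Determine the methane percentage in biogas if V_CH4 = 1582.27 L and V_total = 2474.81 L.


CH4% = V_CH4 / V_total * 100
= 1582.27 / 2474.81 * 100
= 63.9350%

63.9350%


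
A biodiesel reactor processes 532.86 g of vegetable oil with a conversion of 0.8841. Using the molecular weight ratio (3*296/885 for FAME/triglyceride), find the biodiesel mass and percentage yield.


m_FAME = oil * conv * (3 * 296 / 885) = oil * conv * (888/885)
= 532.86 * 0.8841 * 888 / 885
= 472.6985 g
Y = m_FAME / oil * 100 = conv * (888/885) * 100
= 0.8841 * 888 / 885 * 100
= 88.71%

472.6985 g FAME; Y = 88.71%


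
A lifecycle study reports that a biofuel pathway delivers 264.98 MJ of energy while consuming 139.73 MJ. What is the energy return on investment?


EROI = E_out / E_in
= 264.98 / 139.73
= 1.8964

1.8964


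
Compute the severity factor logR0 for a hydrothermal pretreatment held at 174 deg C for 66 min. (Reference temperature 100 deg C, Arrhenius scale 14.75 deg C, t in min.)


logR0 = log10(t * exp((T - 100) / 14.75))
= log10(66 * exp((174 - 100) / 14.75))
= 3.9984

3.9984


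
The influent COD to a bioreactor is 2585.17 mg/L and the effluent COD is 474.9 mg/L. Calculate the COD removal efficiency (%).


eta = (COD_in - COD_out) / COD_in * 100
= (2585.17 - 474.9) / 2585.17 * 100
= 81.6298%

81.6298%


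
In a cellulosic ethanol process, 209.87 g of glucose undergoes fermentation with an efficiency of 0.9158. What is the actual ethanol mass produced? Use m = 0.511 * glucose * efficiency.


Actual ethanol: m = 0.511 * 209.87 * 0.9158
m = 98.2137 g

98.2137 g


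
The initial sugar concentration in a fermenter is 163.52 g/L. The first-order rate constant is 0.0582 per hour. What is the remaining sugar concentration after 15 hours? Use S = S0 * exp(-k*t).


S = S0 * exp(-k * t)
S = 163.52 * exp(-0.0582 * 15)
S = 68.3017 g/L

68.3017 g/L


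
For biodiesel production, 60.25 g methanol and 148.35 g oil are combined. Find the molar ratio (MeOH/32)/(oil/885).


Molar ratio = n_MeOH / n_oil = (MeOH/32) / (oil/885) = (MeOH * 885) / (32 * oil)
= (60.25 * 885) / (32 * 148.35)
= 11.2321

11.2321


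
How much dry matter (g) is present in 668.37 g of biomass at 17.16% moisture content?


Wd = Ww * (1 - MC/100)
= 668.37 * (1 - 17.16/100)
= 553.6777 g

553.6777 g


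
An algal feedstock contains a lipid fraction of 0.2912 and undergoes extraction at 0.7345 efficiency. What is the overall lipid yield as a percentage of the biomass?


Y = lipid_content * extraction_eff * 100
= 0.2912 * 0.7345 * 100
= 21.3886%

21.3886%


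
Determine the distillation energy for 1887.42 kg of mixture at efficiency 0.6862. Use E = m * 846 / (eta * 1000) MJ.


E = m * 846 / (eta * 1000)
= 1887.42 * 846 / (0.6862 * 1000)
= 2326.9562 MJ

2326.9562 MJ


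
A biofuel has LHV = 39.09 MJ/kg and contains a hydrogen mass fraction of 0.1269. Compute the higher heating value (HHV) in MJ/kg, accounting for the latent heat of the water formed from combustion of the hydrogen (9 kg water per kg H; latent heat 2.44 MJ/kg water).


HHV = LHV + H_frac * 9 * 2.44
= 39.09 + 0.1269 * 9 * 2.44
= 41.8767 MJ/kg

41.8767 MJ/kg


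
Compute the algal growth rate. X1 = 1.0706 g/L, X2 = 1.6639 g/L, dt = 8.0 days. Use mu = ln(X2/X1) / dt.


mu = ln(X2/X1) / dt
= ln(1.6639/1.0706) / 8.0
= 0.0551 per day

0.0551 per day


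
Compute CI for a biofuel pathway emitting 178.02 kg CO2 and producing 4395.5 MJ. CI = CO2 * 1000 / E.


CI = CO2 * 1000 / E
= 178.02 * 1000 / 4395.5
= 40.5005 g CO2/MJ

40.5005 g CO2/MJ


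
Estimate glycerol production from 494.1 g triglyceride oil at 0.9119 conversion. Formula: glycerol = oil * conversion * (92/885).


glycerol = oil * conv * (92/885)
= 494.1 * 0.9119 * 92 / 885
= 46.8389 g

46.8389 g


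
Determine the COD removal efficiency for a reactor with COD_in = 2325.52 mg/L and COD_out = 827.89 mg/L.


eta = (COD_in - COD_out) / COD_in * 100
= (2325.52 - 827.89) / 2325.52 * 100
= 64.3998%

64.3998%


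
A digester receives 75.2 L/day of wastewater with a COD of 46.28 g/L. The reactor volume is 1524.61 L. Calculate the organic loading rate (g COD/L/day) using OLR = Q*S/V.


OLR = Q * S / V
= 75.2 * 46.28 / 1524.61
= 2.2827 g/L/day

2.2827 g/L/day


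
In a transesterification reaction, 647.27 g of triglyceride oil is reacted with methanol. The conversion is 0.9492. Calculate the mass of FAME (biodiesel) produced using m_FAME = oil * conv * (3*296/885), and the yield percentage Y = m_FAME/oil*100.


m_FAME = oil * conv * (3 * 296 / 885) = oil * conv * (888/885)
= 647.27 * 0.9492 * 888 / 885
= 616.4714 g
Y = m_FAME / oil * 100 = conv * (888/885) * 100
= 0.9492 * 888 / 885 * 100
= 95.24%

616.4714 g FAME; Y = 95.24%


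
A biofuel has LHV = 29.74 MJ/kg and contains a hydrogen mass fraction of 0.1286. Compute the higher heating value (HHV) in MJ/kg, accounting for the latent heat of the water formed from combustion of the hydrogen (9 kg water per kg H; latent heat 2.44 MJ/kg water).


HHV = LHV + H_frac * 9 * 2.44
= 29.74 + 0.1286 * 9 * 2.44
= 32.5641 MJ/kg

32.5641 MJ/kg


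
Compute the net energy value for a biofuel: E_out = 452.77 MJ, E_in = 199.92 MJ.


NEV = E_out - E_in
= 452.77 - 199.92
= 252.8500 MJ

252.8500 MJ


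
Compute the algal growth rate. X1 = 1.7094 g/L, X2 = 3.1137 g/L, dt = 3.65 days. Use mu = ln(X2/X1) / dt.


mu = ln(X2/X1) / dt
= ln(3.1137/1.7094) / 3.65
= 0.1643 per day

0.1643 per day


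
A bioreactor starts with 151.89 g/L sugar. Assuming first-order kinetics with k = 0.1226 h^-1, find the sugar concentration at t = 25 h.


S = S0 * exp(-k * t)
S = 151.89 * exp(-0.1226 * 25)
S = 7.0863 g/L

7.0863 g/L


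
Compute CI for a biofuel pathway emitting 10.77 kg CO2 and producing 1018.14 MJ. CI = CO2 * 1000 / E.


CI = CO2 * 1000 / E
= 10.77 * 1000 / 1018.14
= 10.5781 g CO2/MJ

10.5781 g CO2/MJ


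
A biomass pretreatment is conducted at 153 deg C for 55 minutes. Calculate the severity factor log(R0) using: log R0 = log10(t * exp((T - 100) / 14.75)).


logR0 = log10(t * exp((T - 100) / 14.75))
= log10(55 * exp((153 - 100) / 14.75))
= 3.3009

3.3009


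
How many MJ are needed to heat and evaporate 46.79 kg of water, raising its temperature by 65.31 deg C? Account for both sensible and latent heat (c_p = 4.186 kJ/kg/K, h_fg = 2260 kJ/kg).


E = m_water * (4.186 * dT + 2260) / 1000
= 46.79 * (4.186 * 65.31 + 2260) / 1000
= 118.5372 MJ

118.5372 MJ


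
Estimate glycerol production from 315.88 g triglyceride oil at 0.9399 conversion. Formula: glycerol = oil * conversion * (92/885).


glycerol = oil * conv * (92/885)
= 315.88 * 0.9399 * 92 / 885
= 30.8637 g

30.8637 g


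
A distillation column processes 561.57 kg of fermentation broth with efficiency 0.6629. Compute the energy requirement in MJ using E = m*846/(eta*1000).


E = m * 846 / (eta * 1000)
= 561.57 * 846 / (0.6629 * 1000)
= 716.6816 MJ

716.6816 MJ


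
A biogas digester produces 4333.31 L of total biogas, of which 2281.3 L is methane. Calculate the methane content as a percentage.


CH4% = V_CH4 / V_total * 100
= 2281.3 / 4333.31 * 100
= 52.6457%

52.6457%


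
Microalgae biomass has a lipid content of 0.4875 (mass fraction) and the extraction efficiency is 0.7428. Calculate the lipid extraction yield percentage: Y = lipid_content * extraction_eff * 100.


Y = lipid_content * extraction_eff * 100
= 0.4875 * 0.7428 * 100
= 36.2115%

36.2115%


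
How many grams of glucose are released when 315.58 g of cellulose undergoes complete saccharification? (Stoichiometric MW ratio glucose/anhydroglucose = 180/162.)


glucose = cellulose * 180/162
= 315.58 * 180/162
= 350.6444 g

350.6444 g


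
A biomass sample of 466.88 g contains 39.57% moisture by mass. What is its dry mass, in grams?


Wd = Ww * (1 - MC/100)
= 466.88 * (1 - 39.57/100)
= 282.1356 g

282.1356 g


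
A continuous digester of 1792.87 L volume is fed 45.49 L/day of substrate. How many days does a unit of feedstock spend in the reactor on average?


HRT = V / Q
= 1792.87 / 45.49
= 39.4124 days

39.4124 days


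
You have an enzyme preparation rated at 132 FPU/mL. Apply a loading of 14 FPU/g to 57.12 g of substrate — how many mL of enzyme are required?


V = dosage * m_sub / activity
V = 14 * 57.12 / 132
V = 6.0582 mL

6.0582 mL


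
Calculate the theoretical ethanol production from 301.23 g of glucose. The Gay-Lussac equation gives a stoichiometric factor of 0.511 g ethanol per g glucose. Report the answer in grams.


Theoretical ethanol yield: m_EtOH = 0.511 * m_glucose
m_EtOH = 0.511 * 301.23 = 153.9285 g

153.9285 g


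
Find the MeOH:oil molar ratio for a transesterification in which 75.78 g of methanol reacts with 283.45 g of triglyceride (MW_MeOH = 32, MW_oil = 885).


Molar ratio = n_MeOH / n_oil = (MeOH/32) / (oil/885) = (MeOH * 885) / (32 * oil)
= (75.78 * 885) / (32 * 283.45)
= 7.3939

7.3939
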